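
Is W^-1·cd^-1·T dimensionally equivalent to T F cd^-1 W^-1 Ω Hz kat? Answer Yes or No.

Left side:
  W = J/s (power = energy per time),
      = kg·m²·s⁻³.
  So W⁻¹ = kg⁻¹·m⁻²·s³.
  T = Wb/m² (flux density = flux per area),
      = kg·s⁻²·A⁻¹.
  Combining: W⁻¹·cd⁻¹·T = (kg⁻¹·m⁻²·s³) · cd⁻¹ · (kg·s⁻²·A⁻¹) = m⁻²·s·A⁻¹·cd⁻¹.
Right side:
  T = Wb/m² (flux density = flux per area),
      = kg·s⁻²·A⁻¹.
  F = C/V (capacitance = charge per voltage),
      = A·s/(kg·m²·s⁻³·A⁻¹) (substituting C and V),
      = kg⁻¹·m⁻²·s⁴·A².
  W = J/s (power = energy per time),
      = kg·m²·s⁻³.
  So W⁻¹ = kg⁻¹·m⁻²·s³.
  Ω = V/A (resistance = voltage per current),
      = kg·m²·s⁻³·A⁻².
  Hz = 1/s = s⁻¹ (frequency is cycles per second).
  kat = mol/s = s⁻¹·mol (catalytic activity).
  Combining: T·F·cd⁻¹·W⁻¹·Ω·Hz·kat = (kg·s⁻²·A⁻¹) · (kg⁻¹·m⁻²·s⁴·A²) · cd⁻¹ · (kg⁻¹·m⁻²·s³) · (kg·m²·s⁻³·A⁻²) · s⁻¹ · (s⁻¹·mol) = m⁻²·A⁻¹·mol·cd⁻¹.
Left is m⁻²·s·A⁻¹·cd⁻¹; right is m⁻²·A⁻¹·mol·cd⁻¹ — different.

No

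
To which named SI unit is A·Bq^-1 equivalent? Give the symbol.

C

Bq = 1/s = s⁻¹ (activity is decays per second).
So Bq⁻¹ = s.
Combining: A·Bq⁻¹ = A · s = s·A.
s·A is the base-SI form of the coulomb.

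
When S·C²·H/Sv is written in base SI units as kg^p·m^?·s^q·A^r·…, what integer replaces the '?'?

-2

S = 1/Ω (conductance is reciprocal resistance),
    = kg⁻¹·m⁻²·s³·A².
C = A·s = s·A (charge = current × time).
So C² = s²·A².
H = Wb/A (inductance = flux per current),
    = kg·m²·s⁻²·A⁻².
Sv = J/kg (equivalent dose = energy per mass),
    = m²·s⁻².
So Sv⁻¹ = m⁻²·s².
Combining: S·C²·H·Sv⁻¹ = (kg⁻¹·m⁻²·s³·A²) · (s²·A²) · (kg·m²·s⁻²·A⁻²) · (m⁻²·s²) = m⁻²·s⁵·A².
The exponent of m is -2.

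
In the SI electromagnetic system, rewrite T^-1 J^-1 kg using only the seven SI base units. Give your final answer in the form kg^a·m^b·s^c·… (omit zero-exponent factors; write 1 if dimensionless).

T = Wb/m² (flux density = flux per area),
    = kg·s⁻²·A⁻¹.
So T⁻¹ = kg⁻¹·s²·A.
J = N·m (work = force × distance),
    = kg·m²·s⁻².
So J⁻¹ = kg⁻¹·m⁻²·s².
Combining: T⁻¹·J⁻¹·kg = (kg⁻¹·s²·A) · (kg⁻¹·m⁻²·s²) · kg = kg⁻¹·m⁻²·s⁴·A.

kg⁻¹·m⁻²·s⁴·A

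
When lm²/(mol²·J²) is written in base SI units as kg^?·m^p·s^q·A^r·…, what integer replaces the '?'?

lm = cd.
So lm² = cd².
J = kg·m²·s⁻².
So J⁻² = kg⁻²·m⁻⁴·s⁴.
Combining: lm²·mol⁻²·J⁻² = cd² · mol⁻² · (kg⁻²·m⁻⁴·s⁴) = kg⁻²·m⁻⁴·s⁴·mol⁻²·cd².
The exponent of kg is -2.

-2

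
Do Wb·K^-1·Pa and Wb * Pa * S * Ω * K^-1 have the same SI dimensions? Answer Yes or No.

Yes

Left side:
  Wb = kg·m²·s⁻²·A⁻¹.
  Pa = kg·m⁻¹·s⁻².
  Combining: Wb·K⁻¹·Pa = (kg·m²·s⁻²·A⁻¹) · K⁻¹ · (kg·m⁻¹·s⁻²) = kg²·m·s⁻⁴·A⁻¹·K⁻¹.
Right side:
  Wb = V·s (flux: a volt is a weber per second),
      = kg·m²·s⁻²·A⁻¹.
  Pa = N/m² (pressure = force per area),
      = kg·m⁻¹·s⁻².
  S = 1/Ω (conductance is reciprocal resistance),
      = kg⁻¹·m⁻²·s³·A².
  Ω = V/A (resistance = voltage per current),
      = kg·m²·s⁻³·A⁻².
  Combining: Wb·Pa·S·Ω·K⁻¹ = (kg·m²·s⁻²·A⁻¹) · (kg·m⁻¹·s⁻²) · (kg⁻¹·m⁻²·s³·A²) · (kg·m²·s⁻³·A⁻²) · K⁻¹ = kg²·m·s⁻⁴·A⁻¹·K⁻¹.
Both reduce to kg²·m·s⁻⁴·A⁻¹·K⁻¹.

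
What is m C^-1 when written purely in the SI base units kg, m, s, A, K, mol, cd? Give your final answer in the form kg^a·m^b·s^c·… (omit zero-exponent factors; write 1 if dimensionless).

C = A·s = s·A (charge = current × time).
So C⁻¹ = s⁻¹·A⁻¹.
Combining: m·C⁻¹ = m · (s⁻¹·A⁻¹) = m·s⁻¹·A⁻¹.

m·s⁻¹·A⁻¹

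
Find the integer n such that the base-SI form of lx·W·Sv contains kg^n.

1

lx = lm/m² (illuminance = luminous flux per area),
    = m⁻²·cd.
W = J/s (power = energy per time),
    = kg·m²·s⁻³.
Sv = J/kg (equivalent dose = energy per mass),
    = m²·s⁻².
Combining: lx·W·Sv = (m⁻²·cd) · (kg·m²·s⁻³) · (m²·s⁻²) = kg·m²·s⁻⁵·cd.
The exponent of kg is 1.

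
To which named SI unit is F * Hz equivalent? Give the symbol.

S

F = C/V (capacitance = charge per voltage),
    = A·s/(kg·m²·s⁻³·A⁻¹) (substituting C and V),
    = kg⁻¹·m⁻²·s⁴·A².
Hz = 1/s = s⁻¹ (frequency is cycles per second).
Combining: F·Hz = (kg⁻¹·m⁻²·s⁴·A²) · s⁻¹ = kg⁻¹·m⁻²·s³·A².
kg⁻¹·m⁻²·s³·A² is the base-SI form of the siemens.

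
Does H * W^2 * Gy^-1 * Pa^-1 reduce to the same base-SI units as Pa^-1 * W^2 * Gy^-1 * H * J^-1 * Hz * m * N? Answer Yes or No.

Left side:
  H = kg·m²·s⁻²·A⁻².
  W = kg·m²·s⁻³.
  So W² = kg²·m⁴·s⁻⁶.
  Gy = m²·s⁻².
  So Gy⁻¹ = m⁻²·s².
  Pa = kg·m⁻¹·s⁻².
  So Pa⁻¹ = kg⁻¹·m·s².
  Combining: H·W²·Gy⁻¹·Pa⁻¹ = (kg·m²·s⁻²·A⁻²) · (kg²·m⁴·s⁻⁶) · (m⁻²·s²) · (kg⁻¹·m·s²) = kg²·m⁵·s⁻⁴·A⁻².
Right side:
  Pa = kg·m⁻¹·s⁻².
  So Pa⁻¹ = kg⁻¹·m·s².
  W = kg·m²·s⁻³.
  So W² = kg²·m⁴·s⁻⁶.
  Gy = m²·s⁻².
  So Gy⁻¹ = m⁻²·s².
  H = kg·m²·s⁻²·A⁻².
  J = kg·m²·s⁻².
  So J⁻¹ = kg⁻¹·m⁻²·s².
  Hz = s⁻¹.
  N = kg·m·s⁻².
  Combining: Pa⁻¹·W²·Gy⁻¹·H·J⁻¹·Hz·m·N = (kg⁻¹·m·s²) · (kg²·m⁴·s⁻⁶) · (m⁻²·s²) · (kg·m²·s⁻²·A⁻²) · (kg⁻¹·m⁻²·s²) · s⁻¹ · m · (kg·m·s⁻²) = kg²·m⁵·s⁻⁵·A⁻².
Left is kg²·m⁵·s⁻⁴·A⁻²; right is kg²·m⁵·s⁻⁵·A⁻² — different.

No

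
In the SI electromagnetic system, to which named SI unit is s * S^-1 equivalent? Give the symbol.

H

S = 1/Ω (conductance is reciprocal resistance),
    = kg⁻¹·m⁻²·s³·A².
So S⁻¹ = kg·m²·s⁻³·A⁻².
Combining: s·S⁻¹ = s · (kg·m²·s⁻³·A⁻²) = kg·m²·s⁻²·A⁻².
kg·m²·s⁻²·A⁻² is the base-SI form of the henry.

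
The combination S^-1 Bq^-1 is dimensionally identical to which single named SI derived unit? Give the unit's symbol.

H

S = 1/Ω (conductance is reciprocal resistance),
    = kg⁻¹·m⁻²·s³·A².
So S⁻¹ = kg·m²·s⁻³·A⁻².
Bq = 1/s = s⁻¹ (activity is decays per second).
So Bq⁻¹ = s.
Combining: S⁻¹·Bq⁻¹ = (kg·m²·s⁻³·A⁻²) · s = kg·m²·s⁻²·A⁻².
kg·m²·s⁻²·A⁻² is the base-SI form of the henry.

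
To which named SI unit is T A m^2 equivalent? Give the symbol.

T = Wb/m² (flux density = flux per area),
    = kg·s⁻²·A⁻¹.
Combining: T·A·m² = (kg·s⁻²·A⁻¹) · A · m² = kg·m²·s⁻².
kg·m²·s⁻² is the base-SI form of the joule.

J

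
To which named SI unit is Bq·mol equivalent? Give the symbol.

Bq = 1/s = s⁻¹ (activity is decays per second).
Combining: Bq·mol = s⁻¹ · mol = s⁻¹·mol.
s⁻¹·mol is the base-SI form of the katal.

kat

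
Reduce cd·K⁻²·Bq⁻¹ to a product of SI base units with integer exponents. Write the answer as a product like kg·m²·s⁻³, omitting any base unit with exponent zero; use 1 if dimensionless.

s·K⁻²·cd

Bq = 1/s = s⁻¹ (activity is decays per second).
So Bq⁻¹ = s.
Combining: cd·K⁻²·Bq⁻¹ = cd · K⁻² · s = s·K⁻²·cd.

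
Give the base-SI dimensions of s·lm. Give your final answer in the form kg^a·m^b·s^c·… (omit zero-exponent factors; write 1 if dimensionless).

s·cd

lm = cd·sr = cd (luminous flux; sr is dimensionless).
Combining: s·lm = s · cd = s·cd.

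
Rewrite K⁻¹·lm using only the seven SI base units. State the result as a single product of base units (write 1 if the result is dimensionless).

K⁻¹·cd

lm = cd.
Combining: K⁻¹·lm = K⁻¹ · cd = K⁻¹·cd.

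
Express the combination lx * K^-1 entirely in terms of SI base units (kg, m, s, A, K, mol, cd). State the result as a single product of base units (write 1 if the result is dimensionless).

m⁻²·K⁻¹·cd

lx = lm/m² (illuminance = luminous flux per area),
    = m⁻²·cd.
Combining: lx·K⁻¹ = (m⁻²·cd) · K⁻¹ = m⁻²·K⁻¹·cd.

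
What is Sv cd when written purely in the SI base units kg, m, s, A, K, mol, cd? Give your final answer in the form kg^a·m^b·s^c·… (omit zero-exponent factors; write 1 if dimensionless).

m²·s⁻²·cd

Sv = J/kg (equivalent dose = energy per mass),
    = m²·s⁻².
Combining: Sv·cd = (m²·s⁻²) · cd = m²·s⁻²·cd.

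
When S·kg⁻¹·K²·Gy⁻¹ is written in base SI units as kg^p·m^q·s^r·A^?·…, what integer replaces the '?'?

2

S = 1/Ω (conductance is reciprocal resistance),
    = kg⁻¹·m⁻²·s³·A².
Gy = J/kg (absorbed dose = energy per mass),
    = m²·s⁻².
So Gy⁻¹ = m⁻²·s².
Combining: S·kg⁻¹·K²·Gy⁻¹ = (kg⁻¹·m⁻²·s³·A²) · kg⁻¹ · K² · (m⁻²·s²) = kg⁻²·m⁻⁴·s⁵·A²·K².
The exponent of A is 2.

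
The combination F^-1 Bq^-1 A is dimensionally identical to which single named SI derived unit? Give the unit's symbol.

F = C/V (capacitance = charge per voltage),
    = A·s/(kg·m²·s⁻³·A⁻¹) (substituting C and V),
    = kg⁻¹·m⁻²·s⁴·A².
So F⁻¹ = kg·m²·s⁻⁴·A⁻².
Bq = 1/s = s⁻¹ (activity is decays per second).
So Bq⁻¹ = s.
Combining: F⁻¹·Bq⁻¹·A = (kg·m²·s⁻⁴·A⁻²) · s · A = kg·m²·s⁻³·A⁻¹.
kg·m²·s⁻³·A⁻¹ is the base-SI form of the volt.

V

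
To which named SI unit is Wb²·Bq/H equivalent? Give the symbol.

W

Wb = V·s (flux: a volt is a weber per second),
    = kg·m²·s⁻²·A⁻¹.
So Wb² = kg²·m⁴·s⁻⁴·A⁻².
Bq = 1/s = s⁻¹ (activity is decays per second).
H = Wb/A (inductance = flux per current),
    = kg·m²·s⁻²·A⁻².
So H⁻¹ = kg⁻¹·m⁻²·s²·A².
Combining: Wb²·Bq·H⁻¹ = (kg²·m⁴·s⁻⁴·A⁻²) · s⁻¹ · (kg⁻¹·m⁻²·s²·A²) = kg·m²·s⁻³.
kg·m²·s⁻³ is the base-SI form of the watt.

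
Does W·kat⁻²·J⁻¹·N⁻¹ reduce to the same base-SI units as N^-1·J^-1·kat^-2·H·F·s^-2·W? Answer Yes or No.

Yes

Left side:
  W = J/s (power = energy per time),
      = kg·m²·s⁻³.
  kat = mol/s = s⁻¹·mol (catalytic activity).
  So kat⁻² = s²·mol⁻².
  J = N·m (work = force × distance),
      = kg·m²·s⁻².
  So J⁻¹ = kg⁻¹·m⁻²·s².
  N = kg·m/s² = kg·m·s⁻² (force = mass × acceleration).
  So N⁻¹ = kg⁻¹·m⁻¹·s².
  Combining: W·kat⁻²·J⁻¹·N⁻¹ = (kg·m²·s⁻³) · (s²·mol⁻²) · (kg⁻¹·m⁻²·s²) · (kg⁻¹·m⁻¹·s²) = kg⁻¹·m⁻¹·s³·mol⁻².
Right side:
  N = kg·m·s⁻².
  So N⁻¹ = kg⁻¹·m⁻¹·s².
  J = kg·m²·s⁻².
  So J⁻¹ = kg⁻¹·m⁻²·s².
  kat = s⁻¹·mol.
  So kat⁻² = s²·mol⁻².
  H = kg·m²·s⁻²·A⁻².
  F = kg⁻¹·m⁻²·s⁴·A².
  W = kg·m²·s⁻³.
  Combining: N⁻¹·J⁻¹·kat⁻²·H·F·s⁻²·W = (kg⁻¹·m⁻¹·s²) · (kg⁻¹·m⁻²·s²) · (s²·mol⁻²) · (kg·m²·s⁻²·A⁻²) · (kg⁻¹·m⁻²·s⁴·A²) · s⁻² · (kg·m²·s⁻³) = kg⁻¹·m⁻¹·s³·mol⁻².
Both reduce to kg⁻¹·m⁻¹·s³·mol⁻².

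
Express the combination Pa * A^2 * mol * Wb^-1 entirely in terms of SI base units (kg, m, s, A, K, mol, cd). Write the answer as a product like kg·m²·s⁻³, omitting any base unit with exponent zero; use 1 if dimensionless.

m⁻³·A³·mol

Pa = N/m² (pressure = force per area),
    = kg·m⁻¹·s⁻².
Wb = V·s (flux: a volt is a weber per second),
    = kg·m²·s⁻²·A⁻¹.
So Wb⁻¹ = kg⁻¹·m⁻²·s²·A.
Combining: Pa·A²·mol·Wb⁻¹ = (kg·m⁻¹·s⁻²) · A² · mol · (kg⁻¹·m⁻²·s²·A) = m⁻³·A³·mol.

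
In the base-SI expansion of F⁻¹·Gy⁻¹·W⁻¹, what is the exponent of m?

F = C/V (capacitance = charge per voltage),
    = A·s/(kg·m²·s⁻³·A⁻¹) (substituting C and V),
    = kg⁻¹·m⁻²·s⁴·A².
So F⁻¹ = kg·m²·s⁻⁴·A⁻².
Gy = J/kg (absorbed dose = energy per mass),
    = m²·s⁻².
So Gy⁻¹ = m⁻²·s².
W = J/s (power = energy per time),
    = kg·m²·s⁻³.
So W⁻¹ = kg⁻¹·m⁻²·s³.
Combining: F⁻¹·Gy⁻¹·W⁻¹ = (kg·m²·s⁻⁴·A⁻²) · (m⁻²·s²) · (kg⁻¹·m⁻²·s³) = m⁻²·s·A⁻².
The exponent of m is -2.

-2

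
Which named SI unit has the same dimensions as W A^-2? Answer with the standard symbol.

Ω

W = kg·m²·s⁻³.
Combining: W·A⁻² = (kg·m²·s⁻³) · A⁻² = kg·m²·s⁻³·A⁻².
kg·m²·s⁻³·A⁻² is the base-SI form of the ohm.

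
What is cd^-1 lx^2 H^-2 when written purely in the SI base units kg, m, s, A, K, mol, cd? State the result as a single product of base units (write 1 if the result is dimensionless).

kg⁻²·m⁻⁸·s⁴·A⁴·cd

lx = lm/m² (illuminance = luminous flux per area),
    = m⁻²·cd.
So lx² = m⁻⁴·cd².
H = Wb/A (inductance = flux per current),
    = kg·m²·s⁻²·A⁻².
So H⁻² = kg⁻²·m⁻⁴·s⁴·A⁴.
Combining: cd⁻¹·lx²·H⁻² = cd⁻¹ · (m⁻⁴·cd²) · (kg⁻²·m⁻⁴·s⁴·A⁴) = kg⁻²·m⁻⁸·s⁴·A⁴·cd.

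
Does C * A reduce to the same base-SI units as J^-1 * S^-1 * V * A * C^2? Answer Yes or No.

Left side:
  C = A·s = s·A (charge = current × time).
  Combining: C·A = (s·A) · A = s·A².
Right side:
  J = N·m (work = force × distance),
      = kg·m²·s⁻².
  So J⁻¹ = kg⁻¹·m⁻²·s².
  S = 1/Ω (conductance is reciprocal resistance),
      = kg⁻¹·m⁻²·s³·A².
  So S⁻¹ = kg·m²·s⁻³·A⁻².
  V = W/A (potential = power per current),
      = kg·m²·s⁻³·A⁻¹.
  C = A·s = s·A (charge = current × time).
  So C² = s²·A².
  Combining: J⁻¹·S⁻¹·V·A·C² = (kg⁻¹·m⁻²·s²) · (kg·m²·s⁻³·A⁻²) · (kg·m²·s⁻³·A⁻¹) · A · (s²·A²) = kg·m²·s⁻².
Left is s·A²; right is kg·m²·s⁻² — different.

No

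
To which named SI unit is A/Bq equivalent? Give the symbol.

C

Bq = s⁻¹.
So Bq⁻¹ = s.
Combining: A·Bq⁻¹ = A · s = s·A.
s·A is the base-SI form of the coulomb.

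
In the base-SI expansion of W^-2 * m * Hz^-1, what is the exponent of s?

7

W = kg·m²·s⁻³.
So W⁻² = kg⁻²·m⁻⁴·s⁶.
Hz = s⁻¹.
So Hz⁻¹ = s.
Combining: W⁻²·m·Hz⁻¹ = (kg⁻²·m⁻⁴·s⁶) · m · s = kg⁻²·m⁻³·s⁷.
The exponent of s is 7.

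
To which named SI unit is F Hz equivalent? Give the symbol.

F = kg⁻¹·m⁻²·s⁴·A².
Hz = s⁻¹.
Combining: F·Hz = (kg⁻¹·m⁻²·s⁴·A²) · s⁻¹ = kg⁻¹·m⁻²·s³·A².
kg⁻¹·m⁻²·s³·A² is the base-SI form of the siemens.

S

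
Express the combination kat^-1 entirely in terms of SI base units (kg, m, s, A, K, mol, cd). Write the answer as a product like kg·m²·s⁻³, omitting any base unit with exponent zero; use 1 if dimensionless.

s·mol⁻¹

kat = s⁻¹·mol.
So kat⁻¹ = s·mol⁻¹.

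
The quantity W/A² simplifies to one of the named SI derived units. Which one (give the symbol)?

W = J/s (power = energy per time),
    = kg·m²·s⁻³.
Combining: A⁻²·W = A⁻² · (kg·m²·s⁻³) = kg·m²·s⁻³·A⁻².
kg·m²·s⁻³·A⁻² is the base-SI form of the ohm.

Ω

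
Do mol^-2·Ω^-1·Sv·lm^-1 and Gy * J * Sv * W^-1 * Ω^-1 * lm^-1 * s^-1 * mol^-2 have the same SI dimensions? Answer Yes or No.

Left side:
  Ω = V/A (resistance = voltage per current),
      = kg·m²·s⁻³·A⁻².
  So Ω⁻¹ = kg⁻¹·m⁻²·s³·A².
  Sv = J/kg (equivalent dose = energy per mass),
      = m²·s⁻².
  lm = cd·sr = cd (luminous flux; sr is dimensionless).
  So lm⁻¹ = cd⁻¹.
  Combining: mol⁻²·Ω⁻¹·Sv·lm⁻¹ = mol⁻² · (kg⁻¹·m⁻²·s³·A²) · (m²·s⁻²) · cd⁻¹ = kg⁻¹·s·A²·mol⁻²·cd⁻¹.
Right side:
  Gy = J/kg (absorbed dose = energy per mass),
      = m²·s⁻².
  J = N·m (work = force × distance),
      = kg·m²·s⁻².
  Sv = J/kg (equivalent dose = energy per mass),
      = m²·s⁻².
  W = J/s (power = energy per time),
      = kg·m²·s⁻³.
  So W⁻¹ = kg⁻¹·m⁻²·s³.
  Ω = V/A (resistance = voltage per current),
      = kg·m²·s⁻³·A⁻².
  So Ω⁻¹ = kg⁻¹·m⁻²·s³·A².
  lm = cd·sr = cd (luminous flux; sr is dimensionless).
  So lm⁻¹ = cd⁻¹.
  Combining: Gy·J·Sv·W⁻¹·Ω⁻¹·lm⁻¹·s⁻¹·mol⁻² = (m²·s⁻²) · (kg·m²·s⁻²) · (m²·s⁻²) · (kg⁻¹·m⁻²·s³) · (kg⁻¹·m⁻²·s³·A²) · cd⁻¹ · s⁻¹ · mol⁻² = kg⁻¹·m²·s⁻¹·A²·mol⁻²·cd⁻¹.
Left is kg⁻¹·s·A²·mol⁻²·cd⁻¹; right is kg⁻¹·m²·s⁻¹·A²·mol⁻²·cd⁻¹ — different.

No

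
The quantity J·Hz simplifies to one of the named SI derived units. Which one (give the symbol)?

J = kg·m²·s⁻².
Hz = s⁻¹.
Combining: J·Hz = (kg·m²·s⁻²) · s⁻¹ = kg·m²·s⁻³.
kg·m²·s⁻³ is the base-SI form of the watt.

W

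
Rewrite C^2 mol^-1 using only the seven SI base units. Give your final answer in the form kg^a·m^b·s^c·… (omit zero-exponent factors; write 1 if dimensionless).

C = A·s = s·A (charge = current × time).
So C² = s²·A².
Combining: C²·mol⁻¹ = (s²·A²) · mol⁻¹ = s²·A²·mol⁻¹.

s²·A²·mol⁻¹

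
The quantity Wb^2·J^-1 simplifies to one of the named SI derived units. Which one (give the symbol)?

Wb = V·s (flux: a volt is a weber per second),
    = kg·m²·s⁻²·A⁻¹.
So Wb² = kg²·m⁴·s⁻⁴·A⁻².
J = N·m (work = force × distance),
    = kg·m²·s⁻².
So J⁻¹ = kg⁻¹·m⁻²·s².
Combining: Wb²·J⁻¹ = (kg²·m⁴·s⁻⁴·A⁻²) · (kg⁻¹·m⁻²·s²) = kg·m²·s⁻²·A⁻².
kg·m²·s⁻²·A⁻² is the base-SI form of the henry.

H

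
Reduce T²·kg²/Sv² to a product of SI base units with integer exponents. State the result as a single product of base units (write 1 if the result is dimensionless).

Sv = m²·s⁻².
So Sv⁻² = m⁻⁴·s⁴.
T = kg·s⁻²·A⁻¹.
So T² = kg²·s⁻⁴·A⁻².
Combining: Sv⁻²·T²·kg² = (m⁻⁴·s⁴) · (kg²·s⁻⁴·A⁻²) · kg² = kg⁴·m⁻⁴·A⁻².

kg⁴·m⁻⁴·A⁻²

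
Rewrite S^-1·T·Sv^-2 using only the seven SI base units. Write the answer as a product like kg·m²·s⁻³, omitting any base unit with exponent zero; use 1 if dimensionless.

S = kg⁻¹·m⁻²·s³·A².
So S⁻¹ = kg·m²·s⁻³·A⁻².
T = kg·s⁻²·A⁻¹.
Sv = m²·s⁻².
So Sv⁻² = m⁻⁴·s⁴.
Combining: S⁻¹·T·Sv⁻² = (kg·m²·s⁻³·A⁻²) · (kg·s⁻²·A⁻¹) · (m⁻⁴·s⁴) = kg²·m⁻²·s⁻¹·A⁻³.

kg²·m⁻²·s⁻¹·A⁻³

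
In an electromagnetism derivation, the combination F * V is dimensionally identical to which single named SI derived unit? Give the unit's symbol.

F = kg⁻¹·m⁻²·s⁴·A².
V = kg·m²·s⁻³·A⁻¹.
Combining: F·V = (kg⁻¹·m⁻²·s⁴·A²) · (kg·m²·s⁻³·A⁻¹) = s·A.
s·A is the base-SI form of the coulomb.

C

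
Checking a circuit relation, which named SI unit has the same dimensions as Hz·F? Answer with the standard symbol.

Hz = s⁻¹.
F = kg⁻¹·m⁻²·s⁴·A².
Combining: Hz·F = s⁻¹ · (kg⁻¹·m⁻²·s⁴·A²) = kg⁻¹·m⁻²·s³·A².
kg⁻¹·m⁻²·s³·A² is the base-SI form of the siemens.

S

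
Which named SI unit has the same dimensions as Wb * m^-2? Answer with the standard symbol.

Wb = V·s (flux: a volt is a weber per second),
    = kg·m²·s⁻²·A⁻¹.
Combining: Wb·m⁻² = (kg·m²·s⁻²·A⁻¹) · m⁻² = kg·s⁻²·A⁻¹.
kg·s⁻²·A⁻¹ is the base-SI form of the tesla.

T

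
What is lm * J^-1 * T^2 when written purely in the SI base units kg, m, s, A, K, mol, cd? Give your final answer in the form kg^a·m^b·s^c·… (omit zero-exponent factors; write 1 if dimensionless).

kg·m⁻²·s⁻²·A⁻²·cd

lm = cd·sr = cd (luminous flux; sr is dimensionless).
J = N·m (work = force × distance),
    = kg·m²·s⁻².
So J⁻¹ = kg⁻¹·m⁻²·s².
T = Wb/m² (flux density = flux per area),
    = kg·s⁻²·A⁻¹.
So T² = kg²·s⁻⁴·A⁻².
Combining: lm·J⁻¹·T² = cd · (kg⁻¹·m⁻²·s²) · (kg²·s⁻⁴·A⁻²) = kg·m⁻²·s⁻²·A⁻²·cd.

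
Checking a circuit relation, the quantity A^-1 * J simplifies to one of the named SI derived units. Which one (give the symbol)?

Wb

J = N·m (work = force × distance),
    = kg·m²·s⁻².
Combining: A⁻¹·J = A⁻¹ · (kg·m²·s⁻²) = kg·m²·s⁻²·A⁻¹.
kg·m²·s⁻²·A⁻¹ is the base-SI form of the weber.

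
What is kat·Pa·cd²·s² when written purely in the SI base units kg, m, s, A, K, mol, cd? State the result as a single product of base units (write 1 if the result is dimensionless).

kg·m⁻¹·s⁻¹·mol·cd²

kat = mol/s = s⁻¹·mol (catalytic activity).
Pa = N/m² (pressure = force per area),
    = kg·m⁻¹·s⁻².
Combining: kat·Pa·cd²·s² = (s⁻¹·mol) · (kg·m⁻¹·s⁻²) · cd² · s² = kg·m⁻¹·s⁻¹·mol·cd².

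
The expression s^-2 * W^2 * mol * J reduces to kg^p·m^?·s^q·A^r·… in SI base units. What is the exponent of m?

6

W = kg·m²·s⁻³.
So W² = kg²·m⁴·s⁻⁶.
J = kg·m²·s⁻².
Combining: s⁻²·W²·mol·J = s⁻² · (kg²·m⁴·s⁻⁶) · mol · (kg·m²·s⁻²) = kg³·m⁶·s⁻¹⁰·mol.
The exponent of m is 6.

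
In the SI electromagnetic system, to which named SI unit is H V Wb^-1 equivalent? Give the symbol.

Ω

H = Wb/A (inductance = flux per current),
    = kg·m²·s⁻²·A⁻².
V = W/A (potential = power per current),
    = kg·m²·s⁻³·A⁻¹.
Wb = V·s (flux: a volt is a weber per second),
    = kg·m²·s⁻²·A⁻¹.
So Wb⁻¹ = kg⁻¹·m⁻²·s²·A.
Combining: H·V·Wb⁻¹ = (kg·m²·s⁻²·A⁻²) · (kg·m²·s⁻³·A⁻¹) · (kg⁻¹·m⁻²·s²·A) = kg·m²·s⁻³·A⁻².
kg·m²·s⁻³·A⁻² is the base-SI form of the ohm.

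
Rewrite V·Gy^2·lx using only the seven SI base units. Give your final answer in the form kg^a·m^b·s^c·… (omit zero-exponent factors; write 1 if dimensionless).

kg·m⁴·s⁻⁷·A⁻¹·cd

V = W/A (potential = power per current),
    = kg·m²·s⁻³·A⁻¹.
Gy = J/kg (absorbed dose = energy per mass),
    = m²·s⁻².
So Gy² = m⁴·s⁻⁴.
lx = lm/m² (illuminance = luminous flux per area),
    = m⁻²·cd.
Combining: V·Gy²·lx = (kg·m²·s⁻³·A⁻¹) · (m⁴·s⁻⁴) · (m⁻²·cd) = kg·m⁴·s⁻⁷·A⁻¹·cd.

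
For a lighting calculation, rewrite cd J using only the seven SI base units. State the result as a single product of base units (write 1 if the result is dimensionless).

J = N·m (work = force × distance),
    = kg·m²·s⁻².
Combining: cd·J = cd · (kg·m²·s⁻²) = kg·m²·s⁻²·cd.

kg·m²·s⁻²·cd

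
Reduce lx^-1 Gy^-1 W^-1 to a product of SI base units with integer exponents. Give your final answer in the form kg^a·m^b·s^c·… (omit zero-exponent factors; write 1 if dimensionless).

kg⁻¹·m⁻²·s⁵·cd⁻¹

lx = m⁻²·cd.
So lx⁻¹ = m²·cd⁻¹.
Gy = m²·s⁻².
So Gy⁻¹ = m⁻²·s².
W = kg·m²·s⁻³.
So W⁻¹ = kg⁻¹·m⁻²·s³.
Combining: lx⁻¹·Gy⁻¹·W⁻¹ = (m²·cd⁻¹) · (m⁻²·s²) · (kg⁻¹·m⁻²·s³) = kg⁻¹·m⁻²·s⁵·cd⁻¹.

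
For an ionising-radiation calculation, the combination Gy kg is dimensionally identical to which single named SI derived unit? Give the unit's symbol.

Gy = J/kg (absorbed dose = energy per mass),
    = m²·s⁻².
Combining: Gy·kg = (m²·s⁻²) · kg = kg·m²·s⁻².
kg·m²·s⁻² is the base-SI form of the joule.

J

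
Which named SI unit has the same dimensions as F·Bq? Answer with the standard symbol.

S

F = kg⁻¹·m⁻²·s⁴·A².
Bq = s⁻¹.
Combining: F·Bq = (kg⁻¹·m⁻²·s⁴·A²) · s⁻¹ = kg⁻¹·m⁻²·s³·A².
kg⁻¹·m⁻²·s³·A² is the base-SI form of the siemens.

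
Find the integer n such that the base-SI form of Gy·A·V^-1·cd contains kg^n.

-1

Gy = m²·s⁻².
V = kg·m²·s⁻³·A⁻¹.
So V⁻¹ = kg⁻¹·m⁻²·s³·A.
Combining: Gy·A·V⁻¹·cd = (m²·s⁻²) · A · (kg⁻¹·m⁻²·s³·A) · cd = kg⁻¹·s·A²·cd.
The exponent of kg is -1.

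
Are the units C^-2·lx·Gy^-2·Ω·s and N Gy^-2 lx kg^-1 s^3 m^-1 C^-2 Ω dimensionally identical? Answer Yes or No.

Yes

Left side:
  C = A·s = s·A (charge = current × time).
  So C⁻² = s⁻²·A⁻².
  lx = lm/m² (illuminance = luminous flux per area),
      = m⁻²·cd.
  Gy = J/kg (absorbed dose = energy per mass),
      = m²·s⁻².
  So Gy⁻² = m⁻⁴·s⁴.
  Ω = V/A (resistance = voltage per current),
      = kg·m²·s⁻³·A⁻².
  Combining: C⁻²·lx·Gy⁻²·Ω·s = (s⁻²·A⁻²) · (m⁻²·cd) · (m⁻⁴·s⁴) · (kg·m²·s⁻³·A⁻²) · s = kg·m⁻⁴·A⁻⁴·cd.
Right side:
  N = kg·m·s⁻².
  Gy = m²·s⁻².
  So Gy⁻² = m⁻⁴·s⁴.
  lx = m⁻²·cd.
  C = s·A.
  So C⁻² = s⁻²·A⁻².
  Ω = kg·m²·s⁻³·A⁻².
  Combining: N·Gy⁻²·lx·kg⁻¹·s³·m⁻¹·C⁻²·Ω = (kg·m·s⁻²) · (m⁻⁴·s⁴) · (m⁻²·cd) · kg⁻¹ · s³ · m⁻¹ · (s⁻²·A⁻²) · (kg·m²·s⁻³·A⁻²) = kg·m⁻⁴·A⁻⁴·cd.
Both reduce to kg·m⁻⁴·A⁻⁴·cd.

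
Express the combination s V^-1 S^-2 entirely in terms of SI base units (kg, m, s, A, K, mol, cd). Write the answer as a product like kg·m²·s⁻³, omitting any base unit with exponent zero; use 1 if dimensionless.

V = kg·m²·s⁻³·A⁻¹.
So V⁻¹ = kg⁻¹·m⁻²·s³·A.
S = kg⁻¹·m⁻²·s³·A².
So S⁻² = kg²·m⁴·s⁻⁶·A⁻⁴.
Combining: s·V⁻¹·S⁻² = s · (kg⁻¹·m⁻²·s³·A) · (kg²·m⁴·s⁻⁶·A⁻⁴) = kg·m²·s⁻²·A⁻³.

kg·m²·s⁻²·A⁻³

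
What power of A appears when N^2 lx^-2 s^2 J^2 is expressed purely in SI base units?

N = kg·m/s² = kg·m·s⁻² (force = mass × acceleration).
So N² = kg²·m²·s⁻⁴.
lx = lm/m² (illuminance = luminous flux per area),
    = m⁻²·cd.
So lx⁻² = m⁴·cd⁻².
J = N·m (work = force × distance),
    = kg·m²·s⁻².
So J² = kg²·m⁴·s⁻⁴.
Combining: N²·lx⁻²·s²·J² = (kg²·m²·s⁻⁴) · (m⁴·cd⁻²) · s² · (kg²·m⁴·s⁻⁴) = kg⁴·m¹⁰·s⁻⁶·cd⁻².
The exponent of A is 0.

0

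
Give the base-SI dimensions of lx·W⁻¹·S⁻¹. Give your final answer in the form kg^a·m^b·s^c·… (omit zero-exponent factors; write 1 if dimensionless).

m⁻²·A⁻²·cd

lx = lm/m² (illuminance = luminous flux per area),
    = m⁻²·cd.
W = J/s (power = energy per time),
    = kg·m²·s⁻³.
So W⁻¹ = kg⁻¹·m⁻²·s³.
S = 1/Ω (conductance is reciprocal resistance),
    = kg⁻¹·m⁻²·s³·A².
So S⁻¹ = kg·m²·s⁻³·A⁻².
Combining: lx·W⁻¹·S⁻¹ = (m⁻²·cd) · (kg⁻¹·m⁻²·s³) · (kg·m²·s⁻³·A⁻²) = m⁻²·A⁻²·cd.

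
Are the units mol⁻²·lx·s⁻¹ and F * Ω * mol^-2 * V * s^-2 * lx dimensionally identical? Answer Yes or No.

Left side:
  lx = lm/m² (illuminance = luminous flux per area),
      = m⁻²·cd.
  Combining: mol⁻²·lx·s⁻¹ = mol⁻² · (m⁻²·cd) · s⁻¹ = m⁻²·s⁻¹·mol⁻²·cd.
Right side:
  F = kg⁻¹·m⁻²·s⁴·A².
  Ω = kg·m²·s⁻³·A⁻².
  V = kg·m²·s⁻³·A⁻¹.
  lx = m⁻²·cd.
  Combining: F·Ω·mol⁻²·V·s⁻²·lx = (kg⁻¹·m⁻²·s⁴·A²) · (kg·m²·s⁻³·A⁻²) · mol⁻² · (kg·m²·s⁻³·A⁻¹) · s⁻² · (m⁻²·cd) = kg·s⁻⁴·A⁻¹·mol⁻²·cd.
Left is m⁻²·s⁻¹·mol⁻²·cd; right is kg·s⁻⁴·A⁻¹·mol⁻²·cd — different.

No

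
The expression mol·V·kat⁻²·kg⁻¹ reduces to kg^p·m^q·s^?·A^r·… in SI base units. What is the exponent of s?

V = W/A (potential = power per current),
    = kg·m²·s⁻³·A⁻¹.
kat = mol/s = s⁻¹·mol (catalytic activity).
So kat⁻² = s²·mol⁻².
Combining: mol·V·kat⁻²·kg⁻¹ = mol · (kg·m²·s⁻³·A⁻¹) · (s²·mol⁻²) · kg⁻¹ = m²·s⁻¹·A⁻¹·mol⁻¹.
The exponent of s is -1.

-1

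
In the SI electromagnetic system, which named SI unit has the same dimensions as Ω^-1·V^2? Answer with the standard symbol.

W

Ω = kg·m²·s⁻³·A⁻².
So Ω⁻¹ = kg⁻¹·m⁻²·s³·A².
V = kg·m²·s⁻³·A⁻¹.
So V² = kg²·m⁴·s⁻⁶·A⁻².
Combining: Ω⁻¹·V² = (kg⁻¹·m⁻²·s³·A²) · (kg²·m⁴·s⁻⁶·A⁻²) = kg·m²·s⁻³.
kg·m²·s⁻³ is the base-SI form of the watt.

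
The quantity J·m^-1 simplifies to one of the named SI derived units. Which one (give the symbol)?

J = kg·m²·s⁻².
Combining: J·m⁻¹ = (kg·m²·s⁻²) · m⁻¹ = kg·m·s⁻².
kg·m·s⁻² is the base-SI form of the newton.

N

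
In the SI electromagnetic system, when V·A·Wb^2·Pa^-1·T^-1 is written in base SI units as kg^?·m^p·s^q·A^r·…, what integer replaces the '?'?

V = kg·m²·s⁻³·A⁻¹.
Wb = kg·m²·s⁻²·A⁻¹.
So Wb² = kg²·m⁴·s⁻⁴·A⁻².
Pa = kg·m⁻¹·s⁻².
So Pa⁻¹ = kg⁻¹·m·s².
T = kg·s⁻²·A⁻¹.
So T⁻¹ = kg⁻¹·s²·A.
Combining: V·A·Wb²·Pa⁻¹·T⁻¹ = (kg·m²·s⁻³·A⁻¹) · A · (kg²·m⁴·s⁻⁴·A⁻²) · (kg⁻¹·m·s²) · (kg⁻¹·s²·A) = kg·m⁷·s⁻³·A⁻¹.
The exponent of kg is 1.

1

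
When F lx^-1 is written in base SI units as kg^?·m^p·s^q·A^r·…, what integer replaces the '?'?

F = kg⁻¹·m⁻²·s⁴·A².
lx = m⁻²·cd.
So lx⁻¹ = m²·cd⁻¹.
Combining: F·lx⁻¹ = (kg⁻¹·m⁻²·s⁴·A²) · (m²·cd⁻¹) = kg⁻¹·s⁴·A²·cd⁻¹.
The exponent of kg is -1.

-1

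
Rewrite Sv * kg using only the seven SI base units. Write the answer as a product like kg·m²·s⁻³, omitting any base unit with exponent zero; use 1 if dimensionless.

kg·m²·s⁻²

Sv = J/kg (equivalent dose = energy per mass),
    = m²·s⁻².
Combining: Sv·kg = (m²·s⁻²) · kg = kg·m²·s⁻².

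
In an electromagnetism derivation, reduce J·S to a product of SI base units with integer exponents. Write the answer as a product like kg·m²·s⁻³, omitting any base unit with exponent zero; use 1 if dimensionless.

s·A²

J = N·m (work = force × distance),
    = kg·m²·s⁻².
S = 1/Ω (conductance is reciprocal resistance),
    = kg⁻¹·m⁻²·s³·A².
Combining: J·S = (kg·m²·s⁻²) · (kg⁻¹·m⁻²·s³·A²) = s·A².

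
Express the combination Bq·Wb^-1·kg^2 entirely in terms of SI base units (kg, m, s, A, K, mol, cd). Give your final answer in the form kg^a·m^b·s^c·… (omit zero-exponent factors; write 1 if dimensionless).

kg·m⁻²·s·A

Bq = 1/s = s⁻¹ (activity is decays per second).
Wb = V·s (flux: a volt is a weber per second),
    = kg·m²·s⁻²·A⁻¹.
So Wb⁻¹ = kg⁻¹·m⁻²·s²·A.
Combining: Bq·Wb⁻¹·kg² = s⁻¹ · (kg⁻¹·m⁻²·s²·A) · kg² = kg·m⁻²·s·A.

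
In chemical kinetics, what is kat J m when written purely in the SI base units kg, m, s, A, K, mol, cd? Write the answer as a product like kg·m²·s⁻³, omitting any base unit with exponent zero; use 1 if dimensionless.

kg·m³·s⁻³·mol

kat = mol/s = s⁻¹·mol (catalytic activity).
J = N·m (work = force × distance),
    = kg·m²·s⁻².
Combining: kat·J·m = (s⁻¹·mol) · (kg·m²·s⁻²) · m = kg·m³·s⁻³·mol.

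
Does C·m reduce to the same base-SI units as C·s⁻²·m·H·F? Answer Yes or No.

Left side:
  C = A·s = s·A (charge = current × time).
  Combining: C·m = (s·A) · m = m·s·A.
Right side:
  C = s·A.
  H = kg·m²·s⁻²·A⁻².
  F = kg⁻¹·m⁻²·s⁴·A².
  Combining: C·s⁻²·m·H·F = (s·A) · s⁻² · m · (kg·m²·s⁻²·A⁻²) · (kg⁻¹·m⁻²·s⁴·A²) = m·s·A.
Both reduce to m·s·A.

Yes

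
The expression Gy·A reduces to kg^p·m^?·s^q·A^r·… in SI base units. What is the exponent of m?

Gy = J/kg (absorbed dose = energy per mass),
    = m²·s⁻².
Combining: Gy·A = (m²·s⁻²) · A = m²·s⁻²·A.
The exponent of m is 2.

2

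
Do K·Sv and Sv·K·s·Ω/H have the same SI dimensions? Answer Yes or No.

Left side:
  Sv = m²·s⁻².
  Combining: K·Sv = K · (m²·s⁻²) = m²·s⁻²·K.
Right side:
  Sv = J/kg (equivalent dose = energy per mass),
      = m²·s⁻².
  H = Wb/A (inductance = flux per current),
      = kg·m²·s⁻²·A⁻².
  So H⁻¹ = kg⁻¹·m⁻²·s²·A².
  Ω = V/A (resistance = voltage per current),
      = kg·m²·s⁻³·A⁻².
  Combining: Sv·K·H⁻¹·s·Ω = (m²·s⁻²) · K · (kg⁻¹·m⁻²·s²·A²) · s · (kg·m²·s⁻³·A⁻²) = m²·s⁻²·K.
Both reduce to m²·s⁻²·K.

Yes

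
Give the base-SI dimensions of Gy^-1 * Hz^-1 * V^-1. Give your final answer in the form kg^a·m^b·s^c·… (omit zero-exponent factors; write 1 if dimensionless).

Gy = J/kg (absorbed dose = energy per mass),
    = m²·s⁻².
So Gy⁻¹ = m⁻²·s².
Hz = 1/s = s⁻¹ (frequency is cycles per second).
So Hz⁻¹ = s.
V = W/A (potential = power per current),
    = kg·m²·s⁻³·A⁻¹.
So V⁻¹ = kg⁻¹·m⁻²·s³·A.
Combining: Gy⁻¹·Hz⁻¹·V⁻¹ = (m⁻²·s²) · s · (kg⁻¹·m⁻²·s³·A) = kg⁻¹·m⁻⁴·s⁶·A.

kg⁻¹·m⁻⁴·s⁶·A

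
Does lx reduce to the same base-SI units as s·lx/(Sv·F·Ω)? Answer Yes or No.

No

Left side:
  lx = lm/m² (illuminance = luminous flux per area),
      = m⁻²·cd.
Right side:
  Sv = m²·s⁻².
  So Sv⁻¹ = m⁻²·s².
  lx = m⁻²·cd.
  F = kg⁻¹·m⁻²·s⁴·A².
  So F⁻¹ = kg·m²·s⁻⁴·A⁻².
  Ω = kg·m²·s⁻³·A⁻².
  So Ω⁻¹ = kg⁻¹·m⁻²·s³·A².
  Combining: s·Sv⁻¹·lx·F⁻¹·Ω⁻¹ = s · (m⁻²·s²) · (m⁻²·cd) · (kg·m²·s⁻⁴·A⁻²) · (kg⁻¹·m⁻²·s³·A²) = m⁻⁴·s²·cd.
Left is m⁻²·cd; right is m⁻⁴·s²·cd — different.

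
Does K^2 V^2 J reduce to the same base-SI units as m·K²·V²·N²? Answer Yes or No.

No

Left side:
  V = W/A (potential = power per current),
      = kg·m²·s⁻³·A⁻¹.
  So V² = kg²·m⁴·s⁻⁶·A⁻².
  J = N·m (work = force × distance),
      = kg·m²·s⁻².
  Combining: K²·V²·J = K² · (kg²·m⁴·s⁻⁶·A⁻²) · (kg·m²·s⁻²) = kg³·m⁶·s⁻⁸·A⁻²·K².
Right side:
  V = kg·m²·s⁻³·A⁻¹.
  So V² = kg²·m⁴·s⁻⁶·A⁻².
  N = kg·m·s⁻².
  So N² = kg²·m²·s⁻⁴.
  Combining: m·K²·V²·N² = m · K² · (kg²·m⁴·s⁻⁶·A⁻²) · (kg²·m²·s⁻⁴) = kg⁴·m⁷·s⁻¹⁰·A⁻²·K².
Left is kg³·m⁶·s⁻⁸·A⁻²·K²; right is kg⁴·m⁷·s⁻¹⁰·A⁻²·K² — different.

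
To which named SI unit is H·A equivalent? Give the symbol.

H = Wb/A (inductance = flux per current),
    = kg·m²·s⁻²·A⁻².
Combining: H·A = (kg·m²·s⁻²·A⁻²) · A = kg·m²·s⁻²·A⁻¹.
kg·m²·s⁻²·A⁻¹ is the base-SI form of the weber.

Wb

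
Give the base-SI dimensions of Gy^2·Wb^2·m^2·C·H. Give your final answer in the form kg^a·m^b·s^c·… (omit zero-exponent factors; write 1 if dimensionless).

kg³·m¹²·s⁻⁹·A⁻³

Gy = J/kg (absorbed dose = energy per mass),
    = m²·s⁻².
So Gy² = m⁴·s⁻⁴.
Wb = V·s (flux: a volt is a weber per second),
    = kg·m²·s⁻²·A⁻¹.
So Wb² = kg²·m⁴·s⁻⁴·A⁻².
C = A·s = s·A (charge = current × time).
H = Wb/A (inductance = flux per current),
    = kg·m²·s⁻²·A⁻².
Combining: Gy²·Wb²·m²·C·H = (m⁴·s⁻⁴) · (kg²·m⁴·s⁻⁴·A⁻²) · m² · (s·A) · (kg·m²·s⁻²·A⁻²) = kg³·m¹²·s⁻⁹·A⁻³.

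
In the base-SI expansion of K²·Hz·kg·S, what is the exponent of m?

-2

Hz = s⁻¹.
S = kg⁻¹·m⁻²·s³·A².
Combining: K²·Hz·kg·S = K² · s⁻¹ · kg · (kg⁻¹·m⁻²·s³·A²) = m⁻²·s²·A²·K².
The exponent of m is -2.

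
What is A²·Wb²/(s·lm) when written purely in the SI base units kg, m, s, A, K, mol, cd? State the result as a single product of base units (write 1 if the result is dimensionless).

lm = cd·sr = cd (luminous flux; sr is dimensionless).
So lm⁻¹ = cd⁻¹.
Wb = V·s (flux: a volt is a weber per second),
    = kg·m²·s⁻²·A⁻¹.
So Wb² = kg²·m⁴·s⁻⁴·A⁻².
Combining: s⁻¹·lm⁻¹·A²·Wb² = s⁻¹ · cd⁻¹ · A² · (kg²·m⁴·s⁻⁴·A⁻²) = kg²·m⁴·s⁻⁵·cd⁻¹.

kg²·m⁴·s⁻⁵·cd⁻¹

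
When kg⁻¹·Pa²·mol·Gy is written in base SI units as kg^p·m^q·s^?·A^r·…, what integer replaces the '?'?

Pa = kg·m⁻¹·s⁻².
So Pa² = kg²·m⁻²·s⁻⁴.
Gy = m²·s⁻².
Combining: kg⁻¹·Pa²·mol·Gy = kg⁻¹ · (kg²·m⁻²·s⁻⁴) · mol · (m²·s⁻²) = kg·s⁻⁶·mol.
The exponent of s is -6.

-6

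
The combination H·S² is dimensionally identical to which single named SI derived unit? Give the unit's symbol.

H = Wb/A (inductance = flux per current),
    = kg·m²·s⁻²·A⁻².
S = 1/Ω (conductance is reciprocal resistance),
    = kg⁻¹·m⁻²·s³·A².
So S² = kg⁻²·m⁻⁴·s⁶·A⁴.
Combining: H·S² = (kg·m²·s⁻²·A⁻²) · (kg⁻²·m⁻⁴·s⁶·A⁴) = kg⁻¹·m⁻²·s⁴·A².
kg⁻¹·m⁻²·s⁴·A² is the base-SI form of the farad.

F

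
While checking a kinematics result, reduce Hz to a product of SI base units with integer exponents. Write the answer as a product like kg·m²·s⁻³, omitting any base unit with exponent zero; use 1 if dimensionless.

Hz = 1/s = s⁻¹ (frequency is cycles per second).

s⁻¹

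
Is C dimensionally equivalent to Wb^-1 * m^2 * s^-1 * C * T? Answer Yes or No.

Left side:
  C = A·s = s·A (charge = current × time).
Right side:
  Wb = V·s (flux: a volt is a weber per second),
      = kg·m²·s⁻²·A⁻¹.
  So Wb⁻¹ = kg⁻¹·m⁻²·s²·A.
  C = A·s = s·A (charge = current × time).
  T = Wb/m² (flux density = flux per area),
      = kg·s⁻²·A⁻¹.
  Combining: Wb⁻¹·m²·s⁻¹·C·T = (kg⁻¹·m⁻²·s²·A) · m² · s⁻¹ · (s·A) · (kg·s⁻²·A⁻¹) = A.
Left is s·A; right is A — different.

No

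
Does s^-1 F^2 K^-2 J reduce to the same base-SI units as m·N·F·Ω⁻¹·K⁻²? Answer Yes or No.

Yes

Left side:
  F = kg⁻¹·m⁻²·s⁴·A².
  So F² = kg⁻²·m⁻⁴·s⁸·A⁴.
  J = kg·m²·s⁻².
  Combining: s⁻¹·F²·K⁻²·J = s⁻¹ · (kg⁻²·m⁻⁴·s⁸·A⁴) · K⁻² · (kg·m²·s⁻²) = kg⁻¹·m⁻²·s⁵·A⁴·K⁻².
Right side:
  N = kg·m/s² = kg·m·s⁻² (force = mass × acceleration).
  F = C/V (capacitance = charge per voltage),
      = A·s/(kg·m²·s⁻³·A⁻¹) (substituting C and V),
      = kg⁻¹·m⁻²·s⁴·A².
  Ω = V/A (resistance = voltage per current),
      = kg·m²·s⁻³·A⁻².
  So Ω⁻¹ = kg⁻¹·m⁻²·s³·A².
  Combining: m·N·F·Ω⁻¹·K⁻² = m · (kg·m·s⁻²) · (kg⁻¹·m⁻²·s⁴·A²) · (kg⁻¹·m⁻²·s³·A²) · K⁻² = kg⁻¹·m⁻²·s⁵·A⁴·K⁻².
Both reduce to kg⁻¹·m⁻²·s⁵·A⁴·K⁻².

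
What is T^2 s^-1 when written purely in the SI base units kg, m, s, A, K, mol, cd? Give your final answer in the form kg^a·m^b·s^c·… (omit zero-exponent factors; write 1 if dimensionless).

T = kg·s⁻²·A⁻¹.
So T² = kg²·s⁻⁴·A⁻².
Combining: T²·s⁻¹ = (kg²·s⁻⁴·A⁻²) · s⁻¹ = kg²·s⁻⁵·A⁻².

kg²·s⁻⁵·A⁻²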